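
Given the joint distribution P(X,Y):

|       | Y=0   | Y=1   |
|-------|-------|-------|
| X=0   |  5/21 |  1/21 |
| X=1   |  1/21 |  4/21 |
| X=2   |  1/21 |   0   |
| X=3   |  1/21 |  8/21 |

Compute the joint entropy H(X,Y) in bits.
2.3157 bits

H(X,Y) = -Σ_{x,y} P(x,y) log₂ P(x,y). Per-cell terms -P(x,y)·log₂P(x,y):
  X=0: 0.49295, 0.20916
  X=1: 0.20916, 0.45568
  X=2: 0.20916, 0.00000
  X=3: 0.20916, 0.53041
  (cells with P = 0 contribute 0)
Sum of the 8 terms: H(X,Y) = 2.3157 bits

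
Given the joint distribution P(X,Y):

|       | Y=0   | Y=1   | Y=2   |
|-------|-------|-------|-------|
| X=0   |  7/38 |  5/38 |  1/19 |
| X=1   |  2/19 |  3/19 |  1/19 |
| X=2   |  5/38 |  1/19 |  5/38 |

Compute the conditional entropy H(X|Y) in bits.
1.4907 bits

H(X|Y) = H(X,Y) - H(Y)

H(X,Y) = -Σ_{x,y} P(x,y) log₂ P(x,y). Per-cell terms -P(x,y)·log₂P(x,y):
  X=0: 0.44958, 0.38500, 0.22358
  X=1: 0.34189, 0.42047, 0.22358
  X=2: 0.38500, 0.22358, 0.38500
Sum of the 9 terms: H(X,Y) = 3.0377 bits

Marginal of Y (column sums):
  P(Y=0) = 7/38 + 2/19 + 5/38 = 8/19
  P(Y=1) = 5/38 + 3/19 + 1/19 = 13/38
  P(Y=2) = 1/19 + 1/19 + 5/38 = 9/38
H(Y) = -[(8/19)·log₂(8/19) + (13/38)·log₂(13/38) + (9/38)·log₂(9/38)]
  = 0.52544 + 0.52940 + 0.49216 = 1.5470 bits

H(X|Y) = H(X,Y) - H(Y) = 3.0377 - 1.5470 = 1.4907 bits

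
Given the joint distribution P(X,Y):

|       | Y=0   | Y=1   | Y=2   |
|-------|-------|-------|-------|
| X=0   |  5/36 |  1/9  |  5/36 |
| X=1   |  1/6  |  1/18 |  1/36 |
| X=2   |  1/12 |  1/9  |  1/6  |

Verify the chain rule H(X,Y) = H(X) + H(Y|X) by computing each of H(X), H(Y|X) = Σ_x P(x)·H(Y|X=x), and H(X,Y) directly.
H(X) = 1.5605 bits, H(Y|X) = 1.4707 bits, H(X,Y) = 3.0312 bits

Marginal of X (row sums):
  P(X=0) = 5/36 + 1/9 + 5/36 = 7/18
  P(X=1) = 1/6 + 1/18 + 1/36 = 1/4
  P(X=2) = 1/12 + 1/9 + 1/6 = 13/36
H(X) = -[(7/18)·log₂(7/18) + (1/4)·log₂(1/4) + (13/36)·log₂(13/36)]
  = 0.5299 + 0.5000 + 0.5306 = 1.5605 bits

H(Y|X) = Σ_x P(x)·H(Y|X=x):
  X=0: P(X=0) = 7/18, P(Y|X=0) = (5/14, 2/7, 5/14) → H(Y|X=0) = 1.5774
  X=1: P(X=1) = 1/4, P(Y|X=1) = (2/3, 2/9, 1/9) → H(Y|X=1) = 1.2244
  X=2: P(X=2) = 13/36, P(Y|X=2) = (3/13, 4/13, 6/13) → H(Y|X=2) = 1.5262
H(Y|X) = (7/18)·1.5774 + (1/4)·1.2244 + (13/36)·1.5262 = 1.4707 bits

H(X,Y) = -Σ_{x,y} P(x,y) log₂ P(x,y). Per-cell terms -P(x,y)·log₂P(x,y):
  X=0: 0.3956, 0.3522, 0.3956
  X=1: 0.4308, 0.2317, 0.1436
  X=2: 0.2987, 0.3522, 0.4308
Sum of the 9 terms: H(X,Y) = 3.0312 bits

Chain rule check:
  H(X) + H(Y|X) = 1.5605 + 1.4707 = 3.0312 bits
  H(X,Y) = 3.0312 bits
✓ Chain rule verified.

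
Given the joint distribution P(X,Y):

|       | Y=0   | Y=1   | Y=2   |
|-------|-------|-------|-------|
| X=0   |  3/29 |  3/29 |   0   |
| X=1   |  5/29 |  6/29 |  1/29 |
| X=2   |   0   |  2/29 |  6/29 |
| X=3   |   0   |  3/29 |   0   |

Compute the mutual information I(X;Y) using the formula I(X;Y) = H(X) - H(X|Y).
0.5357 bits

I(X;Y) = H(X) - H(X|Y)

Marginal of X (row sums):
  P(X=0) = 3/29 + 3/29 + 0 = 6/29
  P(X=1) = 5/29 + 6/29 + 1/29 = 12/29
  P(X=2) = 0 + 2/29 + 6/29 = 8/29
  P(X=3) = 0 + 3/29 + 0 = 3/29
H(X) = -[(6/29)·log₂(6/29) + (12/29)·log₂(12/29) + (8/29)·log₂(8/29) + (3/29)·log₂(3/29)]
  = 0.4702797 + 0.5267663 + 0.5125465 + 0.3385881 = 1.8481806 bits

Marginal of Y (column sums):
  P(Y=0) = 3/29 + 5/29 + 0 + 0 = 8/29
  P(Y=1) = 3/29 + 6/29 + 2/29 + 3/29 = 14/29
  P(Y=2) = 0 + 1/29 + 6/29 + 0 = 7/29
H(X|Y) = Σ_y P(y)·H(X|Y=y):
  Y=0: P(Y=0) = 8/29, P(X|Y=0) = (3/8, 5/8, 0, 0) → H(X|Y=0) = 0.9544340
  Y=1: P(Y=1) = 14/29, P(X|Y=1) = (3/14, 3/7, 1/7, 3/14) → H(X|Y=1) = 1.8773871
  Y=2: P(Y=2) = 7/29, P(X|Y=2) = (0, 1/7, 6/7, 0) → H(X|Y=2) = 0.5916728
H(X|Y) = (8/29)·0.9544340 + (14/29)·1.8773871 + (7/29)·0.5916728 = 1.3124345 bits

I(X;Y) = H(X) - H(X|Y) = 1.8481806 - 1.3124345 = 0.5357 bits

Cross-check via I(X;Y) = H(X) + H(Y) - H(X,Y): computing H(Y) from the column sums and H(X,Y) from the 12 cells in the same way gives H(Y) = 1.5147240 bits and H(X,Y) = 2.8271585 bits, so
I(X;Y) = 1.8481806 + 1.5147240 - 2.8271585 = 0.5357 bits ✓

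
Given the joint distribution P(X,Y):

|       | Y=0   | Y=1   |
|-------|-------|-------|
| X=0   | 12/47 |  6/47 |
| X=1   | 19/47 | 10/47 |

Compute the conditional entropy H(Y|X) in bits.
0.9251 bits

H(Y|X) = H(X,Y) - H(X)

H(X,Y) = -Σ_{x,y} P(x,y) log₂ P(x,y). Per-cell terms -P(x,y)·log₂P(x,y):
  X=0: 0.5029, 0.3791
  X=1: 0.5282, 0.4750
Sum of the 4 terms: H(X,Y) = 1.8852 bits

Marginal of X (row sums):
  P(X=0) = 12/47 + 6/47 = 18/47
  P(X=1) = 19/47 + 10/47 = 29/47
H(X) = -[(18/47)·log₂(18/47) + (29/47)·log₂(29/47)]
  = 0.5303 + 0.4298 = 0.9601 bits

H(Y|X) = H(X,Y) - H(X) = 1.8852 - 0.9601 = 0.9251 bits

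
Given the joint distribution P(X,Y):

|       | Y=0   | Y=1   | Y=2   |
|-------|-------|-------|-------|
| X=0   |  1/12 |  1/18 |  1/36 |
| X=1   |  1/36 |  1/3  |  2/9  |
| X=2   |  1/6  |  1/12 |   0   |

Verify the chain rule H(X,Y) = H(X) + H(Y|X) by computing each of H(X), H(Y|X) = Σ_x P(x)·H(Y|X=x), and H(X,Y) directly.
H(X) = 1.3844 bits, H(Y|X) = 1.1733 bits, H(X,Y) = 2.5577 bits

Marginal of X (row sums):
  P(X=0) = 1/12 + 1/18 + 1/36 = 1/6
  P(X=1) = 1/36 + 1/3 + 2/9 = 7/12
  P(X=2) = 1/6 + 1/12 + 0 = 1/4
H(X) = -[(1/6)·log₂(1/6) + (7/12)·log₂(7/12) + (1/4)·log₂(1/4)]
  = 0.43083 + 0.45360 + 0.50000 = 1.3844 bits

H(Y|X) = Σ_x P(x)·H(Y|X=x):
  X=0: P(X=0) = 1/6, P(Y|X=0) = (1/2, 1/3, 1/6) → H(Y|X=0) = 1.45915
  X=1: P(X=1) = 7/12, P(Y|X=1) = (1/21, 4/7, 8/21) → H(Y|X=1) = 1.20091
  X=2: P(X=2) = 1/4, P(Y|X=2) = (2/3, 1/3, 0) → H(Y|X=2) = 0.91830
H(Y|X) = (1/6)·1.45915 + (7/12)·1.20091 + (1/4)·0.91830 = 1.1733 bits

H(X,Y) = -Σ_{x,y} P(x,y) log₂ P(x,y). Per-cell terms -P(x,y)·log₂P(x,y):
  X=0: 0.29875, 0.23166, 0.14361
  X=1: 0.14361, 0.52832, 0.48221
  X=2: 0.43083, 0.29875, 0.00000
  (cells with P = 0 contribute 0)
Sum of the 9 terms: H(X,Y) = 2.5577 bits

Chain rule check:
  H(X) + H(Y|X) = 1.3844 + 1.1733 = 2.5577 bits
  H(X,Y) = 2.5577 bits
✓ Chain rule verified.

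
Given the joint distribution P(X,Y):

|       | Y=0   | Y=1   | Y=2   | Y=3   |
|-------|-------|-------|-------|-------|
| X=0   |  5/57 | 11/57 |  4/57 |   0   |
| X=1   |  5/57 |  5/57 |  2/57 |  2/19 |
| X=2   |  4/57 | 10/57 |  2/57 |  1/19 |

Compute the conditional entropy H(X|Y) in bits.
1.4329 bits

H(X|Y) = H(X,Y) - H(Y)

H(X,Y) = -Σ_{x,y} P(x,y) log₂ P(x,y). Per-cell terms -P(x,y)·log₂P(x,y):
  X=0: 0.307979, 0.458036, 0.268975, 0.000000
  X=1: 0.307979, 0.307979, 0.169575, 0.341887
  X=2: 0.268975, 0.440520, 0.169575, 0.223575
  (cells with P = 0 contribute 0)
Sum of the 12 terms: H(X,Y) = 3.265055 bits

Marginal of Y (column sums):
  P(Y=0) = 5/57 + 5/57 + 4/57 = 14/57
  P(Y=1) = 11/57 + 5/57 + 10/57 = 26/57
  P(Y=2) = 4/57 + 2/57 + 2/57 = 8/57
  P(Y=3) = 0 + 2/19 + 1/19 = 3/19
H(Y) = -[(14/57)·log₂(14/57) + (26/57)·log₂(26/57) + (8/57)·log₂(8/57) + (3/19)·log₂(3/19)]
  = 0.497500 + 0.516556 + 0.397599 + 0.420468 = 1.832123 bits

H(X|Y) = H(X,Y) - H(Y) = 3.265055 - 1.832123 = 1.4329 bits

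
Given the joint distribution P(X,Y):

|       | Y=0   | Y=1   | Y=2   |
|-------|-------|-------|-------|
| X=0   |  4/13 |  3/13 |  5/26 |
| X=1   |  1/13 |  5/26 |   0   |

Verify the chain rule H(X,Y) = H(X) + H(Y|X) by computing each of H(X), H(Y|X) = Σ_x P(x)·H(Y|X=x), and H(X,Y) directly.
H(X) = 0.8404 bits, H(Y|X) = 1.3705 bits, H(X,Y) = 2.2109 bits

Marginal of X (row sums):
  P(X=0) = 4/13 + 3/13 + 5/26 = 19/26
  P(X=1) = 1/13 + 5/26 + 0 = 7/26
H(X) = -[(19/26)·log₂(19/26) + (7/26)·log₂(7/26)]
  = 0.33068 + 0.50968 = 0.8404 bits

H(Y|X) = Σ_x P(x)·H(Y|X=x):
  X=0: P(X=0) = 19/26, P(Y|X=0) = (8/19, 6/19, 5/19) → H(Y|X=0) = 1.55743
  X=1: P(X=1) = 7/26, P(Y|X=1) = (2/7, 5/7, 0) → H(Y|X=1) = 0.86312
H(Y|X) = (19/26)·1.55743 + (7/26)·0.86312 = 1.3705 bits

H(X,Y) = -Σ_{x,y} P(x,y) log₂ P(x,y). Per-cell terms -P(x,y)·log₂P(x,y):
  X=0: 0.52321, 0.48819, 0.45741
  X=1: 0.28465, 0.45741, 0.00000
  (cells with P = 0 contribute 0)
Sum of the 6 terms: H(X,Y) = 2.2109 bits

Chain rule check:
  H(X) + H(Y|X) = 0.8404 + 1.3705 = 2.2109 bits
  H(X,Y) = 2.2109 bits
✓ Chain rule verified.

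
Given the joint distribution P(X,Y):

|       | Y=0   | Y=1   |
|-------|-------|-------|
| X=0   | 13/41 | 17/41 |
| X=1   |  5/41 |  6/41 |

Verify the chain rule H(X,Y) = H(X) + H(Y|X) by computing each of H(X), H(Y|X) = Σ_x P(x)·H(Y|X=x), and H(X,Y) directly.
H(X) = 0.8390 bits, H(Y|X) = 0.9890 bits, H(X,Y) = 1.8280 bits

Marginal of X (row sums):
  P(X=0) = 13/41 + 17/41 = 30/41
  P(X=1) = 5/41 + 6/41 = 11/41
H(X) = -[(30/41)·log₂(30/41) + (11/41)·log₂(11/41)]
  = 0.32975 + 0.50925 = 0.8390 bits

H(Y|X) = Σ_x P(x)·H(Y|X=x):
  X=0: P(X=0) = 30/41, P(Y|X=0) = (13/30, 17/30) → H(Y|X=0) = 0.98714
  X=1: P(X=1) = 11/41, P(Y|X=1) = (5/11, 6/11) → H(Y|X=1) = 0.99403
H(Y|X) = (30/41)·0.98714 + (11/41)·0.99403 = 0.9890 bits

H(X,Y) = -Σ_{x,y} P(x,y) log₂ P(x,y). Per-cell terms -P(x,y)·log₂P(x,y):
  X=0: 0.52543, 0.52662
  X=1: 0.37020, 0.40574
Sum of the 4 terms: H(X,Y) = 1.8280 bits

Chain rule check:
  H(X) + H(Y|X) = 0.8390 + 0.9890 = 1.8280 bits
  H(X,Y) = 1.8280 bits
✓ Chain rule verified.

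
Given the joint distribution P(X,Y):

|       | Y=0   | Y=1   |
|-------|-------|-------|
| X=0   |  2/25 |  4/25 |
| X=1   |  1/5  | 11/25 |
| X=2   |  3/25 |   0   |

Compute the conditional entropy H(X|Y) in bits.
1.0962 bits

H(X|Y) = H(X,Y) - H(Y)

H(X,Y) = -Σ_{x,y} P(x,y) log₂ P(x,y). Per-cell terms -P(x,y)·log₂P(x,y):
  X=0: 0.2915085, 0.4230170
  X=1: 0.4643856, 0.5211468
  X=2: 0.3670672, 0.0000000
  (cells with P = 0 contribute 0)
Sum of the 6 terms: H(X,Y) = 2.067125 bits

Marginal of Y (column sums):
  P(Y=0) = 2/25 + 1/5 + 3/25 = 2/5
  P(Y=1) = 4/25 + 11/25 + 0 = 3/5
H(Y) = -[(2/5)·log₂(2/5) + (3/5)·log₂(3/5)]
  = 0.5287712 + 0.4421794 = 0.970951 bits

H(X|Y) = H(X,Y) - H(Y) = 2.067125 - 0.970951 = 1.0962 bits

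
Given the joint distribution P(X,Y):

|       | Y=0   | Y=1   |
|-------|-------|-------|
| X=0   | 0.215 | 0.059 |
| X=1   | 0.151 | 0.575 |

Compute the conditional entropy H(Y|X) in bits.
0.7414 bits

H(Y|X) = H(X,Y) - H(X)

H(X,Y) = -Σ_{x,y} P(x,y) log₂ P(x,y). Per-cell terms -P(x,y)·log₂P(x,y):
  X=0: 0.476782, 0.240905
  X=1: 0.411834, 0.459061
Sum of the 4 terms: H(X,Y) = 1.58858 bits

Marginal of X (row sums):
  P(X=0) = 0.215 + 0.059 = 0.274
  P(X=1) = 0.151 + 0.575 = 0.726
H(X) = -[0.274·log₂(0.274) + 0.726·log₂(0.726)]
  = 0.511764 + 0.335382 = 0.84715 bits

H(Y|X) = H(X,Y) - H(X) = 1.58858 - 0.84715 = 0.7414 bits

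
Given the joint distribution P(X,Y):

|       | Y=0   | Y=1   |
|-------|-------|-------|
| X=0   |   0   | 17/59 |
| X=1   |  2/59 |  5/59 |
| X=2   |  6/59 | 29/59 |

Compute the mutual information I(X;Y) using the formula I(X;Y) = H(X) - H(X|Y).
0.0781 bits

I(X;Y) = H(X) - H(X|Y)

Marginal of X (row sums):
  P(X=0) = 0 + 17/59 = 17/59
  P(X=1) = 2/59 + 5/59 = 7/59
  P(X=2) = 6/59 + 29/59 = 35/59
H(X) = -[(17/59)·log₂(17/59) + (7/59)·log₂(7/59) + (35/59)·log₂(35/59)]
  = 0.51726 + 0.36486 + 0.44691 = 1.32903 bits

Marginal of Y (column sums):
  P(Y=0) = 0 + 2/59 + 6/59 = 8/59
  P(Y=1) = 17/59 + 5/59 + 29/59 = 51/59
H(X|Y) = Σ_y P(y)·H(X|Y=y):
  Y=0: P(Y=0) = 8/59, P(X|Y=0) = (0, 1/4, 3/4) → H(X|Y=0) = 0.81128
  Y=1: P(Y=1) = 51/59, P(X|Y=1) = (1/3, 5/51, 29/51) → H(X|Y=1) = 1.31992
H(X|Y) = (8/59)·0.81128 + (51/59)·1.31992 = 1.25095 bits

I(X;Y) = H(X) - H(X|Y) = 1.32903 - 1.25095 = 0.0781 bits

Cross-check via I(X;Y) = H(X) + H(Y) - H(X,Y): computing H(Y) from the column sums and H(X,Y) from the 6 cells in the same way gives H(Y) = 0.57258 bits and H(X,Y) = 1.82353 bits, so
I(X;Y) = 1.32903 + 0.57258 - 1.82353 = 0.0781 bits ✓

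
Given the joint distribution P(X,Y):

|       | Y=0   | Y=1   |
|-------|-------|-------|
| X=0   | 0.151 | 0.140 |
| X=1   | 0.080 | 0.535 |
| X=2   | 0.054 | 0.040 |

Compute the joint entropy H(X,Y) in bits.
1.9964 bits

H(X,Y) = -Σ_{x,y} P(x,y) log₂ P(x,y). Per-cell terms -P(x,y)·log₂P(x,y):
  X=0: 0.4118, 0.3971
  X=1: 0.2915, 0.4828
  X=2: 0.2274, 0.1858
Sum of the 6 terms: H(X,Y) = 1.9964 bits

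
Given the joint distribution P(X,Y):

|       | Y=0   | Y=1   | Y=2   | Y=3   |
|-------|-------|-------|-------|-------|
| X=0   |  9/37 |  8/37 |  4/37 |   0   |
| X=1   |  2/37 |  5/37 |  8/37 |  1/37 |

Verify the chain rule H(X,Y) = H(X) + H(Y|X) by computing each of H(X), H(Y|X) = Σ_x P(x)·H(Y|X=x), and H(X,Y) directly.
H(X) = 0.9868 bits, H(Y|X) = 1.5703 bits, H(X,Y) = 2.5570 bits

Marginal of X (row sums):
  P(X=0) = 9/37 + 8/37 + 4/37 + 0 = 21/37
  P(X=1) = 2/37 + 5/37 + 8/37 + 1/37 = 16/37
H(X) = -[(21/37)·log₂(21/37) + (16/37)·log₂(16/37)]
  = 0.4638 + 0.5230 = 0.9868 bits

H(Y|X) = Σ_x P(x)·H(Y|X=x):
  X=0: P(X=0) = 21/37, P(Y|X=0) = (3/7, 8/21, 4/21, 0) → H(Y|X=0) = 1.5100
  X=1: P(X=1) = 16/37, P(Y|X=1) = (1/8, 5/16, 1/2, 1/16) → H(Y|X=1) = 1.6494
H(Y|X) = (21/37)·1.5100 + (16/37)·1.6494 = 1.5703 bits

H(X,Y) = -Σ_{x,y} P(x,y) log₂ P(x,y). Per-cell terms -P(x,y)·log₂P(x,y):
  X=0: 0.4961, 0.4777, 0.3470, 0.0000
  X=1: 0.2275, 0.3902, 0.4777, 0.1408
  (cells with P = 0 contribute 0)
Sum of the 8 terms: H(X,Y) = 2.5570 bits

Chain rule check:
  H(X) + H(Y|X) = 0.9868 + 1.5703 = 2.5571 bits
  H(X,Y) = 2.5570 bits
✓ Chain rule verified (Δ = 0.0001 is 4-dp rounding noise: each of the three values was rounded independently).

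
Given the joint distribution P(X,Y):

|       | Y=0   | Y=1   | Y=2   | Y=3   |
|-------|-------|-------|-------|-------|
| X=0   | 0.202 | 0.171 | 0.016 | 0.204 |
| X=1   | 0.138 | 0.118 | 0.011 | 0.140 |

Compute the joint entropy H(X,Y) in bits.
2.6919 bits

H(X,Y) = -Σ_{x,y} P(x,y) log₂ P(x,y). Per-cell terms -P(x,y)·log₂P(x,y):
  X=0: 0.4661, 0.4357, 0.0955, 0.4678
  X=1: 0.3943, 0.3638, 0.0716, 0.3971
Sum of the 8 terms: H(X,Y) = 2.6919 bits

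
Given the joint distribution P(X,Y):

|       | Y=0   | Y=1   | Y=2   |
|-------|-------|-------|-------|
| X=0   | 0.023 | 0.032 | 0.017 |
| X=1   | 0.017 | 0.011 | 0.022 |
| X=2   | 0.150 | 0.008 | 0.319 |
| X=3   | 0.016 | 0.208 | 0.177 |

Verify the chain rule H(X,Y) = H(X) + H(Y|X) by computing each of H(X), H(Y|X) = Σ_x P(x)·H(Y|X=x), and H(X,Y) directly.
H(X) = 1.5275 bits, H(Y|X) = 1.1501 bits, H(X,Y) = 2.6776 bits

Marginal of X (row sums):
  P(X=0) = 0.023 + 0.032 + 0.017 = 0.072
  P(X=1) = 0.017 + 0.011 + 0.022 = 0.050
  P(X=2) = 0.150 + 0.008 + 0.319 = 0.477
  P(X=3) = 0.016 + 0.208 + 0.177 = 0.401
H(X) = -[0.072·log₂(0.072) + 0.050·log₂(0.050) + 0.477·log₂(0.477) + 0.401·log₂(0.401)]
  = 0.27330 + 0.21610 + 0.50941 + 0.52865 = 1.5275 bits

H(Y|X) = Σ_x P(x)·H(Y|X=x):
  X=0: P(X=0) = 0.072, P(Y|X=0) = (23/72, 4/9, 17/72) → H(Y|X=0) = 1.53758
  X=1: P(X=1) = 0.050, P(Y|X=1) = (17/50, 11/50, 11/25) → H(Y|X=1) = 1.53089
  X=2: P(X=2) = 0.477, P(Y|X=2) = (50/159, 8/477, 319/477) → H(Y|X=2) = 1.01194
  X=3: P(X=3) = 0.401, P(Y|X=3) = (16/401, 208/401, 177/401) → H(Y|X=3) = 1.19744
H(Y|X) = 0.072·1.53758 + 0.050·1.53089 + 0.477·1.01194 + 0.401·1.19744 = 1.1501 bits

H(X,Y) = -Σ_{x,y} P(x,y) log₂ P(x,y). Per-cell terms -P(x,y)·log₂P(x,y):
  X=0: 0.12517, 0.15891, 0.09993
  X=1: 0.09993, 0.07157, 0.12114
  X=2: 0.41054, 0.05573, 0.52583
  X=3: 0.09545, 0.47119, 0.44218
Sum of the 12 terms: H(X,Y) = 2.6776 bits

Chain rule check:
  H(X) + H(Y|X) = 1.5275 + 1.1501 = 2.6776 bits
  H(X,Y) = 2.6776 bits
✓ Chain rule verified.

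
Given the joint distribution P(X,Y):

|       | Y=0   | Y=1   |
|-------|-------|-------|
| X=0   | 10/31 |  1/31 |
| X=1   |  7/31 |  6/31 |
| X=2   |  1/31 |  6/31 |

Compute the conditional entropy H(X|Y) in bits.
1.2669 bits

H(X|Y) = H(X,Y) - H(Y)

H(X,Y) = -Σ_{x,y} P(x,y) log₂ P(x,y). Per-cell terms -P(x,y)·log₂P(x,y):
  X=0: 0.5265, 0.1598
  X=1: 0.4848, 0.4586
  X=2: 0.1598, 0.4586
Sum of the 6 terms: H(X,Y) = 2.2481 bits

Marginal of Y (column sums):
  P(Y=0) = 10/31 + 7/31 + 1/31 = 18/31
  P(Y=1) = 1/31 + 6/31 + 6/31 = 13/31
H(Y) = -[(18/31)·log₂(18/31) + (13/31)·log₂(13/31)]
  = 0.4554 + 0.5258 = 0.9812 bits

H(X|Y) = H(X,Y) - H(Y) = 2.2481 - 0.9812 = 1.2669 bits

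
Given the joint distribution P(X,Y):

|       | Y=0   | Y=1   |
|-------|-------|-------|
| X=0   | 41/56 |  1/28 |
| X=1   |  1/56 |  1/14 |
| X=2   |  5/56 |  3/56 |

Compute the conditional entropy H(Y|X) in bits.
0.4092 bits

H(Y|X) = H(X,Y) - H(X)

H(X,Y) = -Σ_{x,y} P(x,y) log₂ P(x,y). Per-cell terms -P(x,y)·log₂P(x,y):
  X=0: 0.3293, 0.1717
  X=1: 0.1037, 0.2720
  X=2: 0.3112, 0.2262
Sum of the 6 terms: H(X,Y) = 1.4141 bits

Marginal of X (row sums):
  P(X=0) = 41/56 + 1/28 = 43/56
  P(X=1) = 1/56 + 1/14 = 5/56
  P(X=2) = 5/56 + 3/56 = 1/7
H(X) = -[(43/56)·log₂(43/56) + (5/56)·log₂(5/56) + (1/7)·log₂(1/7)]
  = 0.2926 + 0.3112 + 0.4011 = 1.0049 bits

H(Y|X) = H(X,Y) - H(X) = 1.4141 - 1.0049 = 0.4092 bits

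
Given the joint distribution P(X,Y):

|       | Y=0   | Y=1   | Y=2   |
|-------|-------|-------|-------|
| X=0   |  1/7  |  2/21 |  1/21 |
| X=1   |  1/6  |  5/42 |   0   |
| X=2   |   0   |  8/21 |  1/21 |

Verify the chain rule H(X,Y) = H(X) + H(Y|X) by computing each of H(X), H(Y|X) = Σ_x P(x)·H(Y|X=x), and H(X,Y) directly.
H(X) = 1.5567 bits, H(Y|X) = 0.9125 bits, H(X,Y) = 2.4692 bits

Marginal of X (row sums):
  P(X=0) = 1/7 + 2/21 + 1/21 = 2/7
  P(X=1) = 1/6 + 5/42 + 0 = 2/7
  P(X=2) = 0 + 8/21 + 1/21 = 3/7
H(X) = -[(2/7)·log₂(2/7) + (2/7)·log₂(2/7) + (3/7)·log₂(3/7)]
  = 0.51639 + 0.51639 + 0.52388 = 1.5567 bits

H(Y|X) = Σ_x P(x)·H(Y|X=x):
  X=0: P(X=0) = 2/7, P(Y|X=0) = (1/2, 1/3, 1/6) → H(Y|X=0) = 1.45915
  X=1: P(X=1) = 2/7, P(Y|X=1) = (7/12, 5/12, 0) → H(Y|X=1) = 0.97987
  X=2: P(X=2) = 3/7, P(Y|X=2) = (0, 8/9, 1/9) → H(Y|X=2) = 0.50326
H(Y|X) = (2/7)·1.45915 + (2/7)·0.97987 + (3/7)·0.50326 = 0.9125 bits

H(X,Y) = -Σ_{x,y} P(x,y) log₂ P(x,y). Per-cell terms -P(x,y)·log₂P(x,y):
  X=0: 0.40105, 0.32308, 0.20916
  X=1: 0.43083, 0.36552, 0.00000
  X=2: 0.00000, 0.53041, 0.20916
  (cells with P = 0 contribute 0)
Sum of the 9 terms: H(X,Y) = 2.4692 bits

Chain rule check:
  H(X) + H(Y|X) = 1.5567 + 0.9125 = 2.4692 bits
  H(X,Y) = 2.4692 bits
✓ Chain rule verified.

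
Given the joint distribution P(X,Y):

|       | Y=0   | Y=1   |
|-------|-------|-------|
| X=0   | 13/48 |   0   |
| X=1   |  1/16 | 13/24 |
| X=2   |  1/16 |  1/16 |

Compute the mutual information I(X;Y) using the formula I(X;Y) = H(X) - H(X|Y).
0.5536 bits

I(X;Y) = H(X) - H(X|Y)

Marginal of X (row sums):
  P(X=0) = 13/48 + 0 = 13/48
  P(X=1) = 1/16 + 13/24 = 29/48
  P(X=2) = 1/16 + 1/16 = 1/8
H(X) = -[(13/48)·log₂(13/48) + (29/48)·log₂(29/48) + (1/8)·log₂(1/8)]
  = 0.5104 + 0.4392 + 0.3750 = 1.3246 bits

Marginal of Y (column sums):
  P(Y=0) = 13/48 + 1/16 + 1/16 = 19/48
  P(Y=1) = 0 + 13/24 + 1/16 = 29/48
H(X|Y) = Σ_y P(y)·H(X|Y=y):
  Y=0: P(Y=0) = 19/48, P(X|Y=0) = (13/19, 3/19, 3/19) → H(X|Y=0) = 1.2155
  Y=1: P(Y=1) = 29/48, P(X|Y=1) = (0, 26/29, 3/29) → H(X|Y=1) = 0.4798
H(X|Y) = (19/48)·1.2155 + (29/48)·0.4798 = 0.7710 bits

I(X;Y) = H(X) - H(X|Y) = 1.3246 - 0.7710 = 0.5536 bits

Cross-check via I(X;Y) = H(X) + H(Y) - H(X,Y): computing H(Y) from the column sums and H(X,Y) from the 6 cells in the same way gives H(Y) = 0.9685 bits and H(X,Y) = 1.7395 bits, so
I(X;Y) = 1.3246 + 0.9685 - 1.7395 = 0.5536 bits ✓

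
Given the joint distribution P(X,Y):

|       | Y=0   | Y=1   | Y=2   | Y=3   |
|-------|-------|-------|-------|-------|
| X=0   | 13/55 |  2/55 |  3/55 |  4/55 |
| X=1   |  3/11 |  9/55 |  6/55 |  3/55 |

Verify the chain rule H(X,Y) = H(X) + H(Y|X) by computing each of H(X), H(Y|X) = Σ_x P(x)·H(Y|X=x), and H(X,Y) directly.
H(X) = 0.9710 bits, H(Y|X) = 1.7148 bits, H(X,Y) = 2.6858 bits

Marginal of X (row sums):
  P(X=0) = 13/55 + 2/55 + 3/55 + 4/55 = 2/5
  P(X=1) = 3/11 + 9/55 + 6/55 + 3/55 = 3/5
H(X) = -[(2/5)·log₂(2/5) + (3/5)·log₂(3/5)]
  = 0.5288 + 0.4422 = 0.9710 bits

H(Y|X) = Σ_x P(x)·H(Y|X=x):
  X=0: P(X=0) = 2/5, P(Y|X=0) = (13/22, 1/11, 3/22, 2/11) → H(Y|X=0) = 1.6021
  X=1: P(X=1) = 3/5, P(Y|X=1) = (5/11, 3/11, 2/11, 1/11) → H(Y|X=1) = 1.7899
H(Y|X) = (2/5)·1.6021 + (3/5)·1.7899 = 1.7148 bits

H(X,Y) = -Σ_{x,y} P(x,y) log₂ P(x,y). Per-cell terms -P(x,y)·log₂P(x,y):
  X=0: 0.4919, 0.1739, 0.2289, 0.2750
  X=1: 0.5112, 0.4273, 0.3487, 0.2289
Sum of the 8 terms: H(X,Y) = 2.6858 bits

Chain rule check:
  H(X) + H(Y|X) = 0.9710 + 1.7148 = 2.6858 bits
  H(X,Y) = 2.6858 bits
✓ Chain rule verified.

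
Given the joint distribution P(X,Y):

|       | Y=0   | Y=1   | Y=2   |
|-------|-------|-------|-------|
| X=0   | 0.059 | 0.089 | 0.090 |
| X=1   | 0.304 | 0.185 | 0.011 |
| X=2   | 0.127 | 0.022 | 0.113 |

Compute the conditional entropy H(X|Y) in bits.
1.2629 bits

H(X|Y) = H(X,Y) - H(Y)

H(X,Y) = -Σ_{x,y} P(x,y) log₂ P(x,y). Per-cell terms -P(x,y)·log₂P(x,y):
  X=0: 0.240905, 0.310615, 0.312654
  X=1: 0.522228, 0.450365, 0.071570
  X=2: 0.378092, 0.121140, 0.355453
Sum of the 9 terms: H(X,Y) = 2.76302 bits

Marginal of Y (column sums):
  P(Y=0) = 0.059 + 0.304 + 0.127 = 0.490
  P(Y=1) = 0.089 + 0.185 + 0.022 = 0.296
  P(Y=2) = 0.090 + 0.011 + 0.113 = 0.214
H(Y) = -[0.490·log₂(0.490) + 0.296·log₂(0.296) + 0.214·log₂(0.214)]
  = 0.504282 + 0.519874 + 0.476004 = 1.50016 bits

H(X|Y) = H(X,Y) - H(Y) = 2.76302 - 1.50016 = 1.2629 bits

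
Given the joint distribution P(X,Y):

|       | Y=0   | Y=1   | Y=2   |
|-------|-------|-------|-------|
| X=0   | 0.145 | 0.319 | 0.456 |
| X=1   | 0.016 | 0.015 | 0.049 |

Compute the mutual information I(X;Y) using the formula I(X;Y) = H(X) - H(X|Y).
0.0066 bits

I(X;Y) = H(X) - H(X|Y)

Marginal of X (row sums):
  P(X=0) = 0.145 + 0.319 + 0.456 = 0.920
  P(X=1) = 0.016 + 0.015 + 0.049 = 0.080
H(X) = -[0.920·log₂(0.920) + 0.080·log₂(0.080)]
  = 0.11067 + 0.29151 = 0.40218 bits

Marginal of Y (column sums):
  P(Y=0) = 0.145 + 0.016 = 0.161
  P(Y=1) = 0.319 + 0.015 = 0.334
  P(Y=2) = 0.456 + 0.049 = 0.505
H(X|Y) = Σ_y P(y)·H(X|Y=y):
  Y=0: P(Y=0) = 0.161, P(X|Y=0) = (145/161, 16/161) → H(X|Y=0) = 0.46702
  Y=1: P(Y=1) = 0.334, P(X|Y=1) = (319/334, 15/334) → H(X|Y=1) = 0.26437
  Y=2: P(Y=2) = 0.505, P(X|Y=2) = (456/505, 49/505) → H(X|Y=2) = 0.45951
H(X|Y) = 0.161·0.46702 + 0.334·0.26437 + 0.505·0.45951 = 0.39554 bits

I(X;Y) = H(X) - H(X|Y) = 0.40218 - 0.39554 = 0.0066 bits

Cross-check via I(X;Y) = H(X) + H(Y) - H(X,Y): computing H(Y) from the column sums and H(X,Y) from the 6 cells in the same way gives H(Y) = 1.45038 bits and H(X,Y) = 1.84592 bits, so
I(X;Y) = 0.40218 + 1.45038 - 1.84592 = 0.0066 bits ✓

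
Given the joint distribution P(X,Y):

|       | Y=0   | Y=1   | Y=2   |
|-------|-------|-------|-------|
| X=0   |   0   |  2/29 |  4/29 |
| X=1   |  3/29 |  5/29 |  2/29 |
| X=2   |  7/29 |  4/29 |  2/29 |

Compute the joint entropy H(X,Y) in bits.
2.8574 bits

H(X,Y) = -Σ_{x,y} P(x,y) log₂ P(x,y). Per-cell terms -P(x,y)·log₂P(x,y):
  X=0: 0.00000, 0.26607, 0.39420
  X=1: 0.33859, 0.43725, 0.26607
  X=2: 0.49498, 0.39420, 0.26607
  (cells with P = 0 contribute 0)
Sum of the 9 terms: H(X,Y) = 2.8574 bits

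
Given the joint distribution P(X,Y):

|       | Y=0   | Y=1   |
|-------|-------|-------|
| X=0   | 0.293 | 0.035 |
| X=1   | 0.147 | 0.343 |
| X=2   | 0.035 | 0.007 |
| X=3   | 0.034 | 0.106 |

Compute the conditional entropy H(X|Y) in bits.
1.3530 bits

H(X|Y) = H(X,Y) - H(Y)

H(X,Y) = -Σ_{x,y} P(x,y) log₂ P(x,y). Per-cell terms -P(x,y)·log₂P(x,y):
  X=0: 0.5189, 0.1693
  X=1: 0.4066, 0.5295
  X=2: 0.1693, 0.0501
  X=3: 0.1659, 0.3432
Sum of the 8 terms: H(X,Y) = 2.3528 bits

Marginal of Y (column sums):
  P(Y=0) = 0.293 + 0.147 + 0.035 + 0.034 = 0.509
  P(Y=1) = 0.035 + 0.343 + 0.007 + 0.106 = 0.491
H(Y) = -[0.509·log₂(0.509) + 0.491·log₂(0.491)]
  = 0.4959 + 0.5039 = 0.9998 bits

H(X|Y) = H(X,Y) - H(Y) = 2.3528 - 0.9998 = 1.3530 bits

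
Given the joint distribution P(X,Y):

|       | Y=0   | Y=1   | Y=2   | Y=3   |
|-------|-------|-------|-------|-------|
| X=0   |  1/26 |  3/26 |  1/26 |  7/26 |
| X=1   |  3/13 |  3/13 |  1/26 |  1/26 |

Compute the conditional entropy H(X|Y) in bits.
0.7213 bits

H(X|Y) = H(X,Y) - H(Y)

H(X,Y) = -Σ_{x,y} P(x,y) log₂ P(x,y). Per-cell terms -P(x,y)·log₂P(x,y):
  X=0: 0.180786, 0.359478, 0.180786, 0.509677
  X=1: 0.488187, 0.488187, 0.180786, 0.180786
Sum of the 8 terms: H(X,Y) = 2.56867 bits

Marginal of Y (column sums):
  P(Y=0) = 1/26 + 3/13 = 7/26
  P(Y=1) = 3/26 + 3/13 = 9/26
  P(Y=2) = 1/26 + 1/26 = 1/13
  P(Y=3) = 7/26 + 1/26 = 4/13
H(Y) = -[(7/26)·log₂(7/26) + (9/26)·log₂(9/26) + (1/13)·log₂(1/13) + (4/13)·log₂(4/13)]
  = 0.509677 + 0.529794 + 0.284649 + 0.523212 = 1.84733 bits

H(X|Y) = H(X,Y) - H(Y) = 2.56867 - 1.84733 = 0.7213 bits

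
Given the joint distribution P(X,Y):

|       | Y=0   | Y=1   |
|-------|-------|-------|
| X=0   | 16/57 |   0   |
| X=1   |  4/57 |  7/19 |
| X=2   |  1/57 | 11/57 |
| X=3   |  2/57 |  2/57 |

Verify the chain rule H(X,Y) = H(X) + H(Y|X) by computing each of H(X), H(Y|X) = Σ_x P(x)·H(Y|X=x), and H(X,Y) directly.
H(X) = 1.7782 bits, H(Y|X) = 0.4355 bits, H(X,Y) = 2.2137 bits

Marginal of X (row sums):
  P(X=0) = 16/57 + 0 = 16/57
  P(X=1) = 4/57 + 7/19 = 25/57
  P(X=2) = 1/57 + 11/57 = 4/19
  P(X=3) = 2/57 + 2/57 = 4/57
H(X) = -[(16/57)·log₂(16/57) + (25/57)·log₂(25/57) + (4/19)·log₂(4/19) + (4/57)·log₂(4/57)]
  = 0.5145 + 0.5215 + 0.4732 + 0.2690 = 1.7782 bits

H(Y|X) = Σ_x P(x)·H(Y|X=x):
  X=0: P(X=0) = 16/57, P(Y|X=0) = (1, 0) → H(Y|X=0) = 0.0000
  X=1: P(X=1) = 25/57, P(Y|X=1) = (4/25, 21/25) → H(Y|X=1) = 0.6343
  X=2: P(X=2) = 4/19, P(Y|X=2) = (1/12, 11/12) → H(Y|X=2) = 0.4138
  X=3: P(X=3) = 4/57, P(Y|X=3) = (1/2, 1/2) → H(Y|X=3) = 1.0000
H(Y|X) = (16/57)·0.0000 + (25/57)·0.6343 + (4/19)·0.4138 + (4/57)·1.0000 = 0.4355 bits

H(X,Y) = -Σ_{x,y} P(x,y) log₂ P(x,y). Per-cell terms -P(x,y)·log₂P(x,y):
  X=0: 0.5145, 0.0000
  X=1: 0.2690, 0.5307
  X=2: 0.1023, 0.4580
  X=3: 0.1696, 0.1696
  (cells with P = 0 contribute 0)
Sum of the 8 terms: H(X,Y) = 2.2137 bits

Chain rule check:
  H(X) + H(Y|X) = 1.7782 + 0.4355 = 2.2137 bits
  H(X,Y) = 2.2137 bits
✓ Chain rule verified.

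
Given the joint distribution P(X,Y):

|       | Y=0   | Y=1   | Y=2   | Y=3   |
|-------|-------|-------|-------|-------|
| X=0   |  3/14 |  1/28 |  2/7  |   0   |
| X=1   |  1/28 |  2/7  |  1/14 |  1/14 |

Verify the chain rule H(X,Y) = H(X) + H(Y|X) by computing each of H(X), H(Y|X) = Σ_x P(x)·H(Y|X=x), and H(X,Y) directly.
H(X) = 0.9963 bits, H(Y|X) = 1.4000 bits, H(X,Y) = 2.3963 bits

Marginal of X (row sums):
  P(X=0) = 3/14 + 1/28 + 2/7 + 0 = 15/28
  P(X=1) = 1/28 + 2/7 + 1/14 + 1/14 = 13/28
H(X) = -[(15/28)·log₂(15/28) + (13/28)·log₂(13/28)]
  = 0.48239 + 0.51392 = 0.9963 bits

H(Y|X) = Σ_x P(x)·H(Y|X=x):
  X=0: P(X=0) = 15/28, P(Y|X=0) = (2/5, 1/15, 8/15, 0) → H(Y|X=0) = 1.27291
  X=1: P(X=1) = 13/28, P(Y|X=1) = (1/13, 8/13, 2/13, 2/13) → H(Y|X=1) = 1.54659
H(Y|X) = (15/28)·1.27291 + (13/28)·1.54659 = 1.4000 bits

H(X,Y) = -Σ_{x,y} P(x,y) log₂ P(x,y). Per-cell terms -P(x,y)·log₂P(x,y):
  X=0: 0.47623, 0.17169, 0.51639, 0.00000
  X=1: 0.17169, 0.51639, 0.27195, 0.27195
  (cells with P = 0 contribute 0)
Sum of the 8 terms: H(X,Y) = 2.3963 bits

Chain rule check:
  H(X) + H(Y|X) = 0.9963 + 1.4000 = 2.3963 bits
  H(X,Y) = 2.3963 bits
✓ Chain rule verified.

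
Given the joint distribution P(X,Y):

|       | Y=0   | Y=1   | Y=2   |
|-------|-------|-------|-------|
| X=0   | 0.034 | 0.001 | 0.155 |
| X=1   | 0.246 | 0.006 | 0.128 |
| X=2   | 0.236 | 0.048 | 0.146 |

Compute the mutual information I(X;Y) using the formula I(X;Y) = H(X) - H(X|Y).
0.1342 bits

I(X;Y) = H(X) - H(X|Y)

Marginal of X (row sums):
  P(X=0) = 0.034 + 0.001 + 0.155 = 0.190
  P(X=1) = 0.246 + 0.006 + 0.128 = 0.380
  P(X=2) = 0.236 + 0.048 + 0.146 = 0.430
H(X) = -[0.190·log₂(0.190) + 0.380·log₂(0.380) + 0.430·log₂(0.430)]
  = 0.455226 + 0.530453 + 0.523564 = 1.50924 bits

Marginal of Y (column sums):
  P(Y=0) = 0.034 + 0.246 + 0.236 = 0.516
  P(Y=1) = 0.001 + 0.006 + 0.048 = 0.055
  P(Y=2) = 0.155 + 0.128 + 0.146 = 0.429
H(X|Y) = Σ_y P(y)·H(X|Y=y):
  Y=0: P(Y=0) = 0.516, P(X|Y=0) = (17/258, 41/86, 59/129) → H(X|Y=0) = 1.284219
  Y=1: P(Y=1) = 0.055, P(X|Y=1) = (1/55, 6/55, 48/55) → H(X|Y=1) = 0.625215
  Y=2: P(Y=2) = 0.429, P(X|Y=2) = (155/429, 128/429, 146/429) → H(X|Y=2) = 1.580466
H(X|Y) = 0.516·1.284219 + 0.055·0.625215 + 0.429·1.580466 = 1.37506 bits

I(X;Y) = H(X) - H(X|Y) = 1.50924 - 1.37506 = 0.1342 bits

Cross-check via I(X;Y) = H(X) + H(Y) - H(X,Y): computing H(Y) from the column sums and H(X,Y) from the 9 cells in the same way gives H(Y) = 1.24648 bits and H(X,Y) = 2.62155 bits, so
I(X;Y) = 1.50924 + 1.24648 - 2.62155 = 0.1342 bits ✓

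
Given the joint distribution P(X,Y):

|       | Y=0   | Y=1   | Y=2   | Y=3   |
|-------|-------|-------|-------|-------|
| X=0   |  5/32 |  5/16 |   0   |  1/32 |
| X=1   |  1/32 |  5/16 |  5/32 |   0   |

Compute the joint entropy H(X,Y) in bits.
2.1982 bits

H(X,Y) = -Σ_{x,y} P(x,y) log₂ P(x,y). Per-cell terms -P(x,y)·log₂P(x,y):
  X=0: 0.41845, 0.52440, 0.00000, 0.15625
  X=1: 0.15625, 0.52440, 0.41845, 0.00000
  (cells with P = 0 contribute 0)
Sum of the 8 terms: H(X,Y) = 2.1982 bits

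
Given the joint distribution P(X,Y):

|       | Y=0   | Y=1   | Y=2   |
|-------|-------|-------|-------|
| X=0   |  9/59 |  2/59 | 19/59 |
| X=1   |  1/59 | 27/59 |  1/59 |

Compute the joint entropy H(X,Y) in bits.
1.8213 bits

H(X,Y) = -Σ_{x,y} P(x,y) log₂ P(x,y). Per-cell terms -P(x,y)·log₂P(x,y):
  X=0: 0.413804, 0.165513, 0.526434
  X=1: 0.099706, 0.516092, 0.099706
Sum of the 6 terms: H(X,Y) = 1.8213 bits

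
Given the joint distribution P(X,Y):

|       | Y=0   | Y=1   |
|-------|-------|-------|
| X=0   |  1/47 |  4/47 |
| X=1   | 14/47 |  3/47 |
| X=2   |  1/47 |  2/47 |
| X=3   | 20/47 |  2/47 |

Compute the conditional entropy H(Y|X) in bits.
0.5843 bits

H(Y|X) = H(X,Y) - H(X)

H(X,Y) = -Σ_{x,y} P(x,y) log₂ P(x,y). Per-cell terms -P(x,y)·log₂P(x,y):
  X=0: 0.1182, 0.3025
  X=1: 0.5205, 0.2534
  X=2: 0.1182, 0.1938
  X=3: 0.5245, 0.1938
Sum of the 8 terms: H(X,Y) = 2.2249 bits

Marginal of X (row sums):
  P(X=0) = 1/47 + 4/47 = 5/47
  P(X=1) = 14/47 + 3/47 = 17/47
  P(X=2) = 1/47 + 2/47 = 3/47
  P(X=3) = 20/47 + 2/47 = 22/47
H(X) = -[(5/47)·log₂(5/47) + (17/47)·log₂(17/47) + (3/47)·log₂(3/47) + (22/47)·log₂(22/47)]
  = 0.3439 + 0.5307 + 0.2534 + 0.5126 = 1.6406 bits

H(Y|X) = H(X,Y) - H(X) = 2.2249 - 1.6406 = 0.5843 bits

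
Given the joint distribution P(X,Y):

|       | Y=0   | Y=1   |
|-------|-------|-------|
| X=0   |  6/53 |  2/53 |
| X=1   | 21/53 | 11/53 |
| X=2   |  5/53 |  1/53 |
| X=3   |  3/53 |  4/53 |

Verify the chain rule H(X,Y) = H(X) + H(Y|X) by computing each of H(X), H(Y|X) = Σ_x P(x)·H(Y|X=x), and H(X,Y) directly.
H(X) = 1.5928 bits, H(Y|X) = 0.8867 bits, H(X,Y) = 2.4795 bits

Marginal of X (row sums):
  P(X=0) = 6/53 + 2/53 = 8/53
  P(X=1) = 21/53 + 11/53 = 32/53
  P(X=2) = 5/53 + 1/53 = 6/53
  P(X=3) = 3/53 + 4/53 = 7/53
H(X) = -[(8/53)·log₂(8/53) + (32/53)·log₂(32/53) + (6/53)·log₂(6/53) + (7/53)·log₂(7/53)]
  = 0.4118 + 0.4395 + 0.3558 + 0.3857 = 1.5928 bits

H(Y|X) = Σ_x P(x)·H(Y|X=x):
  X=0: P(X=0) = 8/53, P(Y|X=0) = (3/4, 1/4) → H(Y|X=0) = 0.8113
  X=1: P(X=1) = 32/53, P(Y|X=1) = (21/32, 11/32) → H(Y|X=1) = 0.9284
  X=2: P(X=2) = 6/53, P(Y|X=2) = (5/6, 1/6) → H(Y|X=2) = 0.6500
  X=3: P(X=3) = 7/53, P(Y|X=3) = (3/7, 4/7) → H(Y|X=3) = 0.9852
H(Y|X) = (8/53)·0.8113 + (32/53)·0.9284 + (6/53)·0.6500 + (7/53)·0.9852 = 0.8867 bits

H(X,Y) = -Σ_{x,y} P(x,y) log₂ P(x,y). Per-cell terms -P(x,y)·log₂P(x,y):
  X=0: 0.3558, 0.1784
  X=1: 0.5292, 0.4708
  X=2: 0.3213, 0.1081
  X=3: 0.2345, 0.2814
Sum of the 8 terms: H(X,Y) = 2.4795 bits

Chain rule check:
  H(X) + H(Y|X) = 1.5928 + 0.8867 = 2.4795 bits
  H(X,Y) = 2.4795 bits
✓ Chain rule verified.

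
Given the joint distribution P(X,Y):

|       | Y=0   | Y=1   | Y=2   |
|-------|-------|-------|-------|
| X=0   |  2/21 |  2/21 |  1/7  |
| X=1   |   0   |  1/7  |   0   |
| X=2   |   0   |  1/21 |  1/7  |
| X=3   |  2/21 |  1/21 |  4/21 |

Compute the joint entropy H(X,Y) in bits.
3.0464 bits

H(X,Y) = -Σ_{x,y} P(x,y) log₂ P(x,y). Per-cell terms -P(x,y)·log₂P(x,y):
  X=0: 0.32308, 0.32308, 0.40105
  X=1: 0.00000, 0.40105, 0.00000
  X=2: 0.00000, 0.20916, 0.40105
  X=3: 0.32308, 0.20916, 0.45568
  (cells with P = 0 contribute 0)
Sum of the 12 terms: H(X,Y) = 3.0464 bits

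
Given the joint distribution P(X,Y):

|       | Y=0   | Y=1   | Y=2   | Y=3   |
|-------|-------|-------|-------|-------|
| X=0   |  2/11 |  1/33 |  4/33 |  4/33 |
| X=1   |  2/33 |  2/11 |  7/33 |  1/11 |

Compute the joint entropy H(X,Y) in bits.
2.8194 bits

H(X,Y) = -Σ_{x,y} P(x,y) log₂ P(x,y). Per-cell terms -P(x,y)·log₂P(x,y):
  X=0: 0.4472, 0.1529, 0.3690, 0.3690
  X=1: 0.2451, 0.4472, 0.4745, 0.3145
Sum of the 8 terms: H(X,Y) = 2.8194 bits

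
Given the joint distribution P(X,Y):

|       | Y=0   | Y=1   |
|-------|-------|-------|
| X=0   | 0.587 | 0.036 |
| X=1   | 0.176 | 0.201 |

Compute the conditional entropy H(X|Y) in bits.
0.7402 bits

H(X|Y) = H(X,Y) - H(Y)

H(X,Y) = -Σ_{x,y} P(x,y) log₂ P(x,y). Per-cell terms -P(x,y)·log₂P(x,y):
  X=0: 0.45115, 0.17265
  X=1: 0.44112, 0.46526
Sum of the 4 terms: H(X,Y) = 1.5302 bits

Marginal of Y (column sums):
  P(Y=0) = 0.587 + 0.176 = 0.763
  P(Y=1) = 0.036 + 0.201 = 0.237
H(Y) = -[0.763·log₂(0.763) + 0.237·log₂(0.237)]
  = 0.29776 + 0.49226 = 0.7900 bits

H(X|Y) = H(X,Y) - H(Y) = 1.5302 - 0.7900 = 0.7402 bits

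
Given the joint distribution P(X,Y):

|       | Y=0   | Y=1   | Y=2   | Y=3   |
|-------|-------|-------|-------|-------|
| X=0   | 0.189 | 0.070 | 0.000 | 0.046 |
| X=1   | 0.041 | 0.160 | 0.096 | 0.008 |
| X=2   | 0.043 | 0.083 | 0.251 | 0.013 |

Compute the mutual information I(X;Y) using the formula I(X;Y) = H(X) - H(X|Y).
0.4072 bits

I(X;Y) = H(X) - H(X|Y)

Marginal of X (row sums):
  P(X=0) = 0.189 + 0.070 + 0.000 + 0.046 = 0.305
  P(X=1) = 0.041 + 0.160 + 0.096 + 0.008 = 0.305
  P(X=2) = 0.043 + 0.083 + 0.251 + 0.013 = 0.390
H(X) = -[0.305·log₂(0.305) + 0.305·log₂(0.305) + 0.390·log₂(0.390)]
  = 0.52250 + 0.52250 + 0.52980 = 1.5748 bits

Marginal of Y (column sums):
  P(Y=0) = 0.189 + 0.041 + 0.043 = 0.273
  P(Y=1) = 0.070 + 0.160 + 0.083 = 0.313
  P(Y=2) = 0.000 + 0.096 + 0.251 = 0.347
  P(Y=3) = 0.046 + 0.008 + 0.013 = 0.067
H(X|Y) = Σ_y P(y)·H(X|Y=y):
  Y=0: P(Y=0) = 0.273, P(X|Y=0) = (9/13, 41/273, 43/273) → H(X|Y=0) = 1.19806
  Y=1: P(Y=1) = 0.313, P(X|Y=1) = (70/313, 160/313, 83/313) → H(X|Y=1) = 1.48591
  Y=2: P(Y=2) = 0.347, P(X|Y=2) = (0, 96/347, 251/347) → H(X|Y=2) = 0.85086
  Y=3: P(Y=3) = 0.067, P(X|Y=3) = (46/67, 8/67, 13/67) → H(X|Y=3) = 1.19759
H(X|Y) = 0.273·1.19806 + 0.313·1.48591 + 0.347·0.85086 + 0.067·1.19759 = 1.1676 bits

I(X;Y) = H(X) - H(X|Y) = 1.5748 - 1.1676 = 0.4072 bits

Cross-check via I(X;Y) = H(X) + H(Y) - H(X,Y): computing H(Y) from the column sums and H(X,Y) from the 12 cells in the same way gives H(Y) = 1.8270 bits and H(X,Y) = 2.9946 bits, so
I(X;Y) = 1.5748 + 1.8270 - 2.9946 = 0.4072 bits ✓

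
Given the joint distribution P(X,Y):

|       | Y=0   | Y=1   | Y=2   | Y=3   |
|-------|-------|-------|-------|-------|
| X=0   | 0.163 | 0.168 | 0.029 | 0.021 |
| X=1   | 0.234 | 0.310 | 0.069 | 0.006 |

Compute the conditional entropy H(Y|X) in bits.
1.4899 bits

H(Y|X) = H(X,Y) - H(X)

H(X,Y) = -Σ_{x,y} P(x,y) log₂ P(x,y). Per-cell terms -P(x,y)·log₂P(x,y):
  X=0: 0.426580, 0.432342, 0.148126, 0.117043
  X=1: 0.490328, 0.523795, 0.266151, 0.044285
Sum of the 8 terms: H(X,Y) = 2.448650 bits

Marginal of X (row sums):
  P(X=0) = 0.163 + 0.168 + 0.029 + 0.021 = 0.381
  P(X=1) = 0.234 + 0.310 + 0.069 + 0.006 = 0.619
H(X) = -[0.381·log₂(0.381) + 0.619·log₂(0.619)]
  = 0.530404 + 0.428341 = 0.958745 bits

H(Y|X) = H(X,Y) - H(X) = 2.448650 - 0.958745 = 1.4899 bits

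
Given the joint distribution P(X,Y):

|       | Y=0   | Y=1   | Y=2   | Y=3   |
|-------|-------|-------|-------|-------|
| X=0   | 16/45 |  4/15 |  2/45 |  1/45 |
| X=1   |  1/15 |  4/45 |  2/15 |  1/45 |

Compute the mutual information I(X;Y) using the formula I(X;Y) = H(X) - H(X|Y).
0.1516 bits

I(X;Y) = H(X) - H(X|Y)

Marginal of X (row sums):
  P(X=0) = 16/45 + 4/15 + 2/45 + 1/45 = 31/45
  P(X=1) = 1/15 + 4/45 + 2/15 + 1/45 = 14/45
H(X) = -[(31/45)·log₂(31/45) + (14/45)·log₂(14/45)]
  = 0.370386 + 0.524066 = 0.89445 bits

Marginal of Y (column sums):
  P(Y=0) = 16/45 + 1/15 = 19/45
  P(Y=1) = 4/15 + 4/45 = 16/45
  P(Y=2) = 2/45 + 2/15 = 8/45
  P(Y=3) = 1/45 + 1/45 = 2/45
H(X|Y) = Σ_y P(y)·H(X|Y=y):
  Y=0: P(Y=0) = 19/45, P(X|Y=0) = (16/19, 3/19) → H(X|Y=0) = 0.629249
  Y=1: P(Y=1) = 16/45, P(X|Y=1) = (3/4, 1/4) → H(X|Y=1) = 0.811278
  Y=2: P(Y=2) = 8/45, P(X|Y=2) = (1/4, 3/4) → H(X|Y=2) = 0.811278
  Y=3: P(Y=3) = 2/45, P(X|Y=3) = (1/2, 1/2) → H(X|Y=3) = 1.000000
H(X|Y) = (19/45)·0.629249 + (16/45)·0.811278 + (8/45)·0.811278 + (2/45)·1.000000 = 0.74281 bits

I(X;Y) = H(X) - H(X|Y) = 0.89445 - 0.74281 = 0.1516 bits

Cross-check via I(X;Y) = H(X) + H(Y) - H(X,Y): computing H(Y) from the column sums and H(X,Y) from the 8 cells in the same way gives H(Y) = 1.69828 bits and H(X,Y) = 2.44109 bits, so
I(X;Y) = 0.89445 + 1.69828 - 2.44109 = 0.1516 bits ✓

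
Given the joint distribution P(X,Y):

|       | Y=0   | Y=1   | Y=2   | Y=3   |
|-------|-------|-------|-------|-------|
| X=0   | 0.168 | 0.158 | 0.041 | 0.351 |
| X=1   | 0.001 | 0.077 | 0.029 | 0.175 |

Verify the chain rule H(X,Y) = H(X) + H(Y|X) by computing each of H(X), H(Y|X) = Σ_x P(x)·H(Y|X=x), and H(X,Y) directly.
H(X) = 0.8582 bits, H(Y|X) = 1.5969 bits, H(X,Y) = 2.4550 bits

Marginal of X (row sums):
  P(X=0) = 0.168 + 0.158 + 0.041 + 0.351 = 0.718
  P(X=1) = 0.001 + 0.077 + 0.029 + 0.175 = 0.282
H(X) = -[0.718·log₂(0.718) + 0.282·log₂(0.282)]
  = 0.34316 + 0.51500 = 0.8582 bits

H(Y|X) = Σ_x P(x)·H(Y|X=x):
  X=0: P(X=0) = 0.718, P(Y|X=0) = (84/359, 79/359, 41/718, 351/718) → H(Y|X=0) = 1.71154
  X=1: P(X=1) = 0.282, P(Y|X=1) = (1/282, 77/282, 29/282, 175/282) → H(Y|X=1) = 1.30485
H(Y|X) = 0.718·1.71154 + 0.282·1.30485 = 1.5969 bits

H(X,Y) = -Σ_{x,y} P(x,y) log₂ P(x,y). Per-cell terms -P(x,y)·log₂P(x,y):
  X=0: 0.43234, 0.42060, 0.18894, 0.53017
  X=1: 0.00997, 0.28482, 0.14813, 0.44005
Sum of the 8 terms: H(X,Y) = 2.4550 bits

Chain rule check:
  H(X) + H(Y|X) = 0.8582 + 1.5969 = 2.4551 bits
  H(X,Y) = 2.4550 bits
✓ Chain rule verified (Δ = 0.0001 is 4-dp rounding noise: each of the three values was rounded independently).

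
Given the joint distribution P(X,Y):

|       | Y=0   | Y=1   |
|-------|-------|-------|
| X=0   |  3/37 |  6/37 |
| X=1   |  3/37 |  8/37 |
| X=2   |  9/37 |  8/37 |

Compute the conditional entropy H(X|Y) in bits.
1.4909 bits

H(X|Y) = H(X,Y) - H(Y)

H(X,Y) = -Σ_{x,y} P(x,y) log₂ P(x,y). Per-cell terms -P(x,y)·log₂P(x,y):
  X=0: 0.29388, 0.42559
  X=1: 0.29388, 0.47772
  X=2: 0.49610, 0.47772
Sum of the 6 terms: H(X,Y) = 2.4649 bits

Marginal of Y (column sums):
  P(Y=0) = 3/37 + 3/37 + 9/37 = 15/37
  P(Y=1) = 6/37 + 8/37 + 8/37 = 22/37
H(Y) = -[(15/37)·log₂(15/37) + (22/37)·log₂(22/37)]
  = 0.52807 + 0.44596 = 0.9740 bits

H(X|Y) = H(X,Y) - H(Y) = 2.4649 - 0.9740 = 1.4909 bits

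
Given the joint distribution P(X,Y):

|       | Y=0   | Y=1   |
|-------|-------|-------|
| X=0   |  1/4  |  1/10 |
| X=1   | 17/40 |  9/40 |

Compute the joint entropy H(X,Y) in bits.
1.8410 bits

H(X,Y) = -Σ_{x,y} P(x,y) log₂ P(x,y). Per-cell terms -P(x,y)·log₂P(x,y):
  X=0: 0.5000, 0.3322
  X=1: 0.5246, 0.4842
Sum of the 4 terms: H(X,Y) = 1.8410 bits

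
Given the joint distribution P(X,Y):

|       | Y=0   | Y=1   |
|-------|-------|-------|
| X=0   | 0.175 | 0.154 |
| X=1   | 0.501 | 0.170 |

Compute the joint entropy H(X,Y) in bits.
1.7898 bits

H(X,Y) = -Σ_{x,y} P(x,y) log₂ P(x,y). Per-cell terms -P(x,y)·log₂P(x,y):
  X=0: 0.440050, 0.415646
  X=1: 0.499556, 0.434587
Sum of the 4 terms: H(X,Y) = 1.7898 bits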